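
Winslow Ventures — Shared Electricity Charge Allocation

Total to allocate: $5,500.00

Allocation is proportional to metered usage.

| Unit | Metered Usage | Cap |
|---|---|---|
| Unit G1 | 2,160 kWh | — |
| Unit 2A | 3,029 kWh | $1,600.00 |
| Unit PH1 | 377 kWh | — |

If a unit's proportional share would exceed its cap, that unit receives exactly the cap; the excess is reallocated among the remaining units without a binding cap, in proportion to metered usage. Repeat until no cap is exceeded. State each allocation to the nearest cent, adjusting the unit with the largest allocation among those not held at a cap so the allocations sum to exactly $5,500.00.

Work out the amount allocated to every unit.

Unit G1: $3,320.46 | Unit 2A: $1,600.00 | Unit PH1: $579.54

Metered usage total: 5,566.
Proportional shares (ignoring caps): Unit G1 2,134.3874; Unit 2A 2,993.0830; Unit PH1 372.5296.
Capped: Unit 2A ($1,600.00); remaining pool $3,900.00 reallocated over remaining metered usage 2,537.
Shares after redistribution: Unit G1 3,320.4572 → $3,320.46; Unit PH1 579.5428 → $579.54.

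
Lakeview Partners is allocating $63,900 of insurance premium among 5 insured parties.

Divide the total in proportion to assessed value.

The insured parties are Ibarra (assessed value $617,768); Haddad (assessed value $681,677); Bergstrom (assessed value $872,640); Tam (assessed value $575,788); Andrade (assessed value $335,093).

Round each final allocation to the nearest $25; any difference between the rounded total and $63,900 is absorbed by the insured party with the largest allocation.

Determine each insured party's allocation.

Total assessed value = 3,082,966.
Pro-rata amounts: Ibarra 617,768/3,082,966 × $63,900 = 12,804.35; Haddad 681,677/3,082,966 × $63,900 = 14,128.98; Bergstrom 872,640/3,082,966 × $63,900 = 18,087.03; Tam 575,788/3,082,966 × $63,900 = 11,934.24; Andrade 335,093/3,082,966 × $63,900 = 6,945.40.
At nearest $25: Ibarra $12,800; Haddad $14,125; Bergstrom $18,075; Tam $11,925; Andrade $6,950. Sum = $63,875.
Difference $63,900 − $63,875 = +$25 applied to largest allocation (Bergstrom): Bergstrom becomes $18,100.

Ibarra: $12,800 · Haddad: $14,125 · Bergstrom: $18,100 · Tam: $11,925 · Andrade: $6,950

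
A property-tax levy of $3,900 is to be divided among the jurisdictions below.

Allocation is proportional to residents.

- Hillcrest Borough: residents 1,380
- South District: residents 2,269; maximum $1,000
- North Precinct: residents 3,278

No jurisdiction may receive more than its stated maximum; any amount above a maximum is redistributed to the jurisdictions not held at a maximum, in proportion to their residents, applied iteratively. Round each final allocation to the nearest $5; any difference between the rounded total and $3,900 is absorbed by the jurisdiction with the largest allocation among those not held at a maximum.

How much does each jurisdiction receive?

Hillcrest Borough: $860; South District: $1,000; North Precinct: $2,040

Total residents = 6,927.
Pro-rata shares before constraints: Hillcrest Borough 776.96; South District 1,277.48; North Precinct 1,845.56.
Capped: South District ($1,000); balance $2,900 reallocated over remaining residents 4,658.
Redistributed shares: Hillcrest Borough 859.17 → $860; North Precinct 2,040.83 → $2,040.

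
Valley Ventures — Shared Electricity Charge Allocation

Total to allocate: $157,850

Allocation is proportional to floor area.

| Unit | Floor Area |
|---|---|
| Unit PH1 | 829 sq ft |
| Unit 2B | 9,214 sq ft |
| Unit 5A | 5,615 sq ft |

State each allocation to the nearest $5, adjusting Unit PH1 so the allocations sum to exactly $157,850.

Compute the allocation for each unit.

Combined floor area = 15,658.
Unrounded shares: Unit PH1 829/15,658 × $157,850 = 8,357.24; Unit 2B 9,214/15,658 × $157,850 = 92,887.34; Unit 5A 5,615/15,658 × $157,850 = 56,605.43.
Rounded to nearest $5: Unit PH1 $8,355; Unit 2B $92,885; Unit 5A $56,605. Sum = $157,845.
Difference $157,850 − $157,845 = +$5 applied to Unit PH1: Unit PH1 becomes $8,360.

Unit PH1: $8,360 | Unit 2B: $92,885 | Unit 5A: $56,605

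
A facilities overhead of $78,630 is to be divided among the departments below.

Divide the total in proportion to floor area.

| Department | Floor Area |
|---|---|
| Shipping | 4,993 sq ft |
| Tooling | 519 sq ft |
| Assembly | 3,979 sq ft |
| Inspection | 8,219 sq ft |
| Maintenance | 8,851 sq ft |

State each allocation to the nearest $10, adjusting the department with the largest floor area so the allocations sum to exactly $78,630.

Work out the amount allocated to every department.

Shipping: $14,780; Tooling: $1,540; Assembly: $11,780; Inspection: $24,330; Maintenance: $26,200

Floor area total: 4,993 + 519 + 3,979 + 8,219 + 8,851 = 26,561.
Pro-rata amounts: Shipping 14,781.05; Tooling 1,536.42; Assembly 11,779.25; Inspection 24,331.16; Maintenance 26,202.11.
After rounding ($10): Shipping $14,780; Tooling $1,540; Assembly $11,780; Inspection $24,330; Maintenance $26,200. Sum = $78,630.
Rounded total matches; no reconciliation needed.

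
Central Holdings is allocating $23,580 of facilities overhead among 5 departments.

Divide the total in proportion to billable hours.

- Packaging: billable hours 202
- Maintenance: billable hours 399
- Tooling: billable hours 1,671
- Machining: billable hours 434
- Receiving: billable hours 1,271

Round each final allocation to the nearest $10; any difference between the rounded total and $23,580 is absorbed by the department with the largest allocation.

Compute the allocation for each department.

Packaging: $1,200 | Maintenance: $2,370 | Tooling: $9,900 | Machining: $2,570 | Receiving: $7,540

Combined billable hours = 3,977.
Pro-rata amounts: Packaging 202/3,977 × $23,580 = 1,197.68; Maintenance 399/3,977 × $23,580 = 2,365.71; Tooling 1,671/3,977 × $23,580 = 9,907.51; Machining 434/3,977 × $23,580 = 2,573.23; Receiving 1,271/3,977 × $23,580 = 7,535.88.
At nearest $10: Packaging $1,200; Maintenance $2,370; Tooling $9,910; Machining $2,570; Receiving $7,540. Sum = $23,590.
Difference $23,580 − $23,590 = −$10 applied to largest allocation (Tooling): Tooling becomes $9,900.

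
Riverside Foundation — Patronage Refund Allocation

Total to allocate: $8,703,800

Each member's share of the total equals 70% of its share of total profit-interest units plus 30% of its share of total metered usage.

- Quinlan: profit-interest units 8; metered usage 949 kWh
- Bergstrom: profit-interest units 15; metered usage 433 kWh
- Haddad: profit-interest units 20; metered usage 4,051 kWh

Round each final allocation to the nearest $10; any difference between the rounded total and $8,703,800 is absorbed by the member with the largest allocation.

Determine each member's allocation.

Quinlan: $1,589,610 | Bergstrom: $2,333,450 | Haddad: $4,780,740

Totals — profit-interest units 43, metered usage 5,433.
Blended shares (70% profit-interest units + 30% metered usage): Quinlan 0.1826; Bergstrom 0.2681; Haddad 0.5493.
Unrounded shares: Quinlan 1,589,614.56; Bergstrom 2,333,449.52; Haddad 4,780,735.92.
After rounding ($10): Quinlan $1,589,610; Bergstrom $2,333,450; Haddad $4,780,740. Sum = $8,703,800.
No rounding difference to absorb.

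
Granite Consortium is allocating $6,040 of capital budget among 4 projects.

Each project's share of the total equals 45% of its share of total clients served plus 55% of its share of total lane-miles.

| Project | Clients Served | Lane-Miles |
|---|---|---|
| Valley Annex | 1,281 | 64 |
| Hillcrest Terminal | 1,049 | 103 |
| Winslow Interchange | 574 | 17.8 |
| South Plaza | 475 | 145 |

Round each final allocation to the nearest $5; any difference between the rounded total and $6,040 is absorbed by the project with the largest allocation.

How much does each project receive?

Valley Annex: $1,675 · Hillcrest Terminal: $1,880 · Winslow Interchange: $640 · South Plaza: $1,845

Totals — clients served 3,379, lane-miles 329.8.
Blended shares (45% clients served + 55% lane-miles): Valley Annex 0.2773; Hillcrest Terminal 0.3115; Winslow Interchange 0.1061; South Plaza 0.3051.
Proportional shares: Valley Annex 1,675.07; Hillcrest Terminal 1,881.29; Winslow Interchange 641.01; South Plaza 1,842.63.
After rounding ($5): Valley Annex $1,675; Hillcrest Terminal $1,880; Winslow Interchange $640; South Plaza $1,845. Sum = $6,040.
Rounded total matches; no reconciliation needed.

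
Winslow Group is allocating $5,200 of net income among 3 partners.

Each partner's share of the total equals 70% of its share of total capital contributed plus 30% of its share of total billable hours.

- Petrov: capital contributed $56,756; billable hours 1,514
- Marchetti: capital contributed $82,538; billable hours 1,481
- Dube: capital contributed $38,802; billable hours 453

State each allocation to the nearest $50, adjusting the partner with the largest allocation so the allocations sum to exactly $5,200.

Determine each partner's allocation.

Capital contributed total 178,096; billable hours total 3,448.
Combined weights (70% capital contributed + 30% billable hours): Petrov 0.3548; Marchetti 0.4533; Dube 0.1919.
Unrounded shares: Petrov 1,844.99; Marchetti 2,357.00; Dube 998.00.
At nearest $50: Petrov $1,850; Marchetti $2,350; Dube $1,000. Sum = $5,200.
No rounding difference to absorb.

Petrov: $1,850 · Marchetti: $2,350 · Dube: $1,000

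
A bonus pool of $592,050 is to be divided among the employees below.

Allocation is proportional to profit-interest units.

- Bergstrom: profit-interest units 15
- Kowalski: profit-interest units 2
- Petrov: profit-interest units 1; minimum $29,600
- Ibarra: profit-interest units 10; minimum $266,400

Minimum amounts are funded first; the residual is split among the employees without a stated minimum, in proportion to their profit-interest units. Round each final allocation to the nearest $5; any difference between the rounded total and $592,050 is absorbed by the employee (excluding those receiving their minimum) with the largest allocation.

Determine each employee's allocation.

Bergstrom: $261,220 · Kowalski: $34,830 · Petrov: $29,600 · Ibarra: $266,400

Fund the minimums — Petrov $29,600; Ibarra $266,400. Remaining pool $296,050.
Remaining pool split over remaining profit-interest units 17: Bergstrom 261,220.59 → $261,220; Kowalski 34,829.41 → $34,830.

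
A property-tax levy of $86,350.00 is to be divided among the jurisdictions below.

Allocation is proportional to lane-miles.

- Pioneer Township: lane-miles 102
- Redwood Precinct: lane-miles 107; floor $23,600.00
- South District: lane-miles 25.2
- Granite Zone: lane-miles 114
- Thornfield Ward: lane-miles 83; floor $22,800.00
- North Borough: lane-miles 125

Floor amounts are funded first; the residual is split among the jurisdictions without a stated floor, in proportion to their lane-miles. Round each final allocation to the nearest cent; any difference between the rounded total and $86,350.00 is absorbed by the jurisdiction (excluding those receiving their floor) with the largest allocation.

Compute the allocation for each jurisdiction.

Guaranteed amounts: Redwood Precinct $23,600.00; Thornfield Ward $22,800.00. Residual $39,950.00.
Residual split over remaining lane-miles 366.2: Pioneer Township 11,127.5259 → $11,127.53; South District 2,749.1535 → $2,749.15; Granite Zone 12,436.6466 → $12,436.65; North Borough 13,636.6739 → $13,636.67.

Pioneer Township: $11,127.53; Redwood Precinct: $23,600.00; South District: $2,749.15; Granite Zone: $12,436.65; Thornfield Ward: $22,800.00; North Borough: $13,636.67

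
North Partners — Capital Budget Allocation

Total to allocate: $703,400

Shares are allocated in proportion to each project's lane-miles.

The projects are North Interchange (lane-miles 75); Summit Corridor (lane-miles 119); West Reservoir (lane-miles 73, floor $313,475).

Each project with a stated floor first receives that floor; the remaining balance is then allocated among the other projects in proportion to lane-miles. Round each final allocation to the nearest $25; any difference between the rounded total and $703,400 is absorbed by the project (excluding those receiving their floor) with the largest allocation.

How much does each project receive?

Guaranteed amounts: West Reservoir $313,475. Balance $389,925.
Balance split over remaining lane-miles 194: North Interchange 150,744.20 → $150,750; Summit Corridor 239,180.80 → $239,175.

North Interchange: $150,750; Summit Corridor: $239,175; West Reservoir: $313,475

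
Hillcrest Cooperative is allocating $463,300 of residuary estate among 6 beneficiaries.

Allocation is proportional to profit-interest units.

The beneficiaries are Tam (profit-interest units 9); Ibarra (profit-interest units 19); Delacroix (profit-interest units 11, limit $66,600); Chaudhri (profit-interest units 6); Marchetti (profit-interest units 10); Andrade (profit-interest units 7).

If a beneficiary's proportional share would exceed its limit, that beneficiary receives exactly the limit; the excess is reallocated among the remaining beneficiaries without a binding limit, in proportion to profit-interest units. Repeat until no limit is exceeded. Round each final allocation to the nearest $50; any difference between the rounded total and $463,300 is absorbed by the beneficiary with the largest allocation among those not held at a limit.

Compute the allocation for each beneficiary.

Sum of profit-interest units: 62.
Proportional shares (ignoring caps): Tam 67,253.23; Ibarra 141,979.03; Delacroix 82,198.39; Chaudhri 44,835.48; Marchetti 74,725.81; Andrade 52,308.06.
Cap binds for Delacroix ($66,600); residual $396,700 reallocated over remaining profit-interest units 51.
Shares after redistribution: Tam 70,005.88 → $70,000; Ibarra 147,790.20 → $147,800; Chaudhri 46,670.59 → $46,650; Marchetti 77,784.31 → $77,800; Andrade 54,449.02 → $54,450.

Tam: $70,000; Ibarra: $147,800; Delacroix: $66,600; Chaudhri: $46,650; Marchetti: $77,800; Andrade: $54,450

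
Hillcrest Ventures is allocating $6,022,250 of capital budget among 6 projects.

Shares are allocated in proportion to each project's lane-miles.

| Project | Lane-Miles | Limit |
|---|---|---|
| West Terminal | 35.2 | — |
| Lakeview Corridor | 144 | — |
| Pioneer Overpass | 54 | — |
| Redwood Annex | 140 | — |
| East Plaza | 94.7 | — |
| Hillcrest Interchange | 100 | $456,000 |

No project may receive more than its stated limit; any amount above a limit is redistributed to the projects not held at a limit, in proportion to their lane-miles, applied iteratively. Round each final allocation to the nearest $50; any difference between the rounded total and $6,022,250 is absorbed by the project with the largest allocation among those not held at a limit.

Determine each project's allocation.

West Terminal: $418,750 | Lakeview Corridor: $1,713,100 | Pioneer Overpass: $642,400 | Redwood Annex: $1,665,450 | East Plaza: $1,126,550 | Hillcrest Interchange: $456,000

Total lane-miles = 567.9.
Unconstrained shares: West Terminal 373,275.58; Lakeview Corridor 1,527,036.45; Pioneer Overpass 572,638.67; Redwood Annex 1,484,618.77; East Plaza 1,004,238.55; Hillcrest Interchange 1,060,441.98.
Capped: Hillcrest Interchange ($456,000); remaining pool $5,566,250 reallocated over remaining lane-miles 467.9.
Remaining shares: West Terminal 418,747.60 → $418,750; Lakeview Corridor 1,713,058.35 → $1,713,050; Pioneer Overpass 642,396.88 → $642,400; Redwood Annex 1,665,473.39 → $1,665,450; East Plaza 1,126,573.79 → $1,126,550.
Rounding difference +$50 applied to Lakeview Corridor → $1,713,100.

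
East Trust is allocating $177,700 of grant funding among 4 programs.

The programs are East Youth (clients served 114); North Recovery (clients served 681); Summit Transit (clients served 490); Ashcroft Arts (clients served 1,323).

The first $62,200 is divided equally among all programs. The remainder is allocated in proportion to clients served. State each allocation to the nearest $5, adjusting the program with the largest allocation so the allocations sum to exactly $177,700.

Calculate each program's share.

East Youth: $20,600; North Recovery: $45,710; Summit Transit: $37,250; Ashcroft Arts: $74,140

Equal tier: $62,200 ÷ 4 = $15,550 apiece.
Remainder $115,500 by clients served (total 2,608): East Youth 5,048.70 → $5,050; North Recovery 30,159.32 → $30,160; Summit Transit 21,700.54 → $21,700; Ashcroft Arts 58,591.45 → $58,590.
Totals: East Youth $15,550 + $5,050 = $20,600; North Recovery $15,550 + $30,160 = $45,710; Summit Transit $15,550 + $21,700 = $37,250; Ashcroft Arts $15,550 + $58,590 = $74,140.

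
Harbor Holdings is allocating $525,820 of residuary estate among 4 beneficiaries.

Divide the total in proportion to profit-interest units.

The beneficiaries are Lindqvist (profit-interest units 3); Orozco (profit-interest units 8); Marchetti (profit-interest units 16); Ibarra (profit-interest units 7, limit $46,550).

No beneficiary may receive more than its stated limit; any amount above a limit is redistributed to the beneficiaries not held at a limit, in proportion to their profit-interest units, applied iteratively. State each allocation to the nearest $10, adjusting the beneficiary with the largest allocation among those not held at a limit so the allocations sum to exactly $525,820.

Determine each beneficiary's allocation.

Lindqvist: $53,250 · Orozco: $142,010 · Marchetti: $284,010 · Ibarra: $46,550

Profit-interest units total: 34.
Pro-rata shares before constraints: Lindqvist 46,395.88; Orozco 123,722.35; Marchetti 247,444.71; Ibarra 108,257.06.
Cap binds for Ibarra ($46,550); remaining pool $479,270 reallocated over remaining profit-interest units 27.
Redistributed shares: Lindqvist 53,252.22 → $53,250; Orozco 142,005.93 → $142,010; Marchetti 284,011.85 → $284,010.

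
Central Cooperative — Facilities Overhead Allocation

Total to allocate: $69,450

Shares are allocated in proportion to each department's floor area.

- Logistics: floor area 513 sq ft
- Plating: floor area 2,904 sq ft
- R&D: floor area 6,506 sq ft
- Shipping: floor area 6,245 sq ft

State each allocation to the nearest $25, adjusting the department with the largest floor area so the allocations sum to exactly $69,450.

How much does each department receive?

Floor area total: 513 + 2,904 + 6,506 + 6,245 = 16,168.
Unrounded shares: Logistics 2,203.60; Plating 12,474.20; R&D 27,946.67; Shipping 26,825.54.
At nearest $25: Logistics $2,200; Plating $12,475; R&D $27,950; Shipping $26,825. Sum = $69,450.
Sum already equals the total — no adjustment.

Logistics: $2,200 | Plating: $12,475 | R&D: $27,950 | Shipping: $26,825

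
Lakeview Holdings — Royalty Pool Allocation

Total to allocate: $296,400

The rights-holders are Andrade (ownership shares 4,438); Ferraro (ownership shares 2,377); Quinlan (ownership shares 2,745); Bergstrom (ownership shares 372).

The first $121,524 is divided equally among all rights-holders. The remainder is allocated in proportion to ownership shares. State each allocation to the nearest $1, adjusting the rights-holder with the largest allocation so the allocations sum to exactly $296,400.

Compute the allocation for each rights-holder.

Andrade: $108,522 · Ferraro: $72,234 · Quinlan: $78,713 · Bergstrom: $36,931

First tranche $121,524 split equally: $30,381 each.
Remainder $174,876 by ownership shares (total 9,932): Andrade 78,141.33 → $78,141; Ferraro 41,852.62 → $41,853; Quinlan 48,332.12 → $48,332; Bergstrom 6,549.93 → $6,550.
Totals: Andrade $30,381 + $78,141 = $108,522; Ferraro $30,381 + $41,853 = $72,234; Quinlan $30,381 + $48,332 = $78,713; Bergstrom $30,381 + $6,550 = $36,931.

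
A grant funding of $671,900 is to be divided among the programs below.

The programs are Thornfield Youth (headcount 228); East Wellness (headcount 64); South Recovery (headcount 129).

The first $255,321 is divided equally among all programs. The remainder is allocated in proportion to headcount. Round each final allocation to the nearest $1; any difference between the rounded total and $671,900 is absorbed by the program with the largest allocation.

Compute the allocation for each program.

$255,321 shared equally gives $85,107 per program.
Remainder $416,579 by headcount (total 421): Thornfield Youth 225,605.73 → $225,606; East Wellness 63,327.92 → $63,328; South Recovery 127,645.35 → $127,645.
Totals: Thornfield Youth $85,107 + $225,606 = $310,713; East Wellness $85,107 + $63,328 = $148,435; South Recovery $85,107 + $127,645 = $212,752.

Thornfield Youth: $310,713 | East Wellness: $148,435 | South Recovery: $212,752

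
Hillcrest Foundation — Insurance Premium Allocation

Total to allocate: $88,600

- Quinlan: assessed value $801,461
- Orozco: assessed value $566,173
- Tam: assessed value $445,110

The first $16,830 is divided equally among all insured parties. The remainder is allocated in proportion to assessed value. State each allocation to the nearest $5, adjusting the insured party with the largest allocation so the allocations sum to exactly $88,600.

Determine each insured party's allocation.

Equal tier: $16,830 ÷ 3 = $5,610 apiece.
Remainder $71,770 by assessed value (total 1,812,744): Quinlan 31,731.37 → $31,730; Orozco 22,415.87 → $22,415; Tam 17,622.76 → $17,625.
Totals: Quinlan $5,610 + $31,730 = $37,340; Orozco $5,610 + $22,415 = $28,025; Tam $5,610 + $17,625 = $23,235.

Quinlan: $37,340 · Orozco: $28,025 · Tam: $23,235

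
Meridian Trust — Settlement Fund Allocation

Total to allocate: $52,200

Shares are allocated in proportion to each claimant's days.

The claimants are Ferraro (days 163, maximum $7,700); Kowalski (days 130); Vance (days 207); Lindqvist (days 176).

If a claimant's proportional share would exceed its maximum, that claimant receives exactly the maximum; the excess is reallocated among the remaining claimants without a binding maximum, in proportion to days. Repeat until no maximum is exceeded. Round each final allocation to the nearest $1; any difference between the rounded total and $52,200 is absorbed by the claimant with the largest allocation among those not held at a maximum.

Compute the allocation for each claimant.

Ferraro: $7,700 · Kowalski: $11,277 · Vance: $17,956 · Lindqvist: $15,267

Combined days = 676.
Unconstrained shares: Ferraro 12,586.69; Kowalski 10,038.46; Vance 15,984.32; Lindqvist 13,590.53.
Cap binds for Ferraro ($7,700); remaining pool $44,500 reallocated over remaining days 513.
Redistributed shares: Kowalski 11,276.80 → $11,277; Vance 17,956.14 → $17,956; Lindqvist 15,267.06 → $15,267.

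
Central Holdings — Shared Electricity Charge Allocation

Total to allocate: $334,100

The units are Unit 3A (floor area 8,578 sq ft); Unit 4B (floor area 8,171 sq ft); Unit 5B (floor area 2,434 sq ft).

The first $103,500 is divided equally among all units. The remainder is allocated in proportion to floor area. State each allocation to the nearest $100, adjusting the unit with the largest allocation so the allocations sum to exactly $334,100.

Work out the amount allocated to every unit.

First tranche $103,500 split equally: $34,500 each.
Remainder $230,600 by floor area (total 19,183): Unit 3A 103,116.66 → $103,100; Unit 4B 98,224.08 → $98,200; Unit 5B 29,259.26 → $29,300.
Totals: Unit 3A $34,500 + $103,100 = $137,600; Unit 4B $34,500 + $98,200 = $132,700; Unit 5B $34,500 + $29,300 = $63,800.

Unit 3A: $137,600; Unit 4B: $132,700; Unit 5B: $63,800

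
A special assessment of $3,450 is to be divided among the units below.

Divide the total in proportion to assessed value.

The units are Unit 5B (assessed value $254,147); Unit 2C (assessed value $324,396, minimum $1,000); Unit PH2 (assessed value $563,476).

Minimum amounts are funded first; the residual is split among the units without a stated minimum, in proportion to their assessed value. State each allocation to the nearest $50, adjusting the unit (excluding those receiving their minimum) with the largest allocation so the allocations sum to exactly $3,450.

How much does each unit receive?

Minimums first: Unit 2C $1,000. Balance $2,450.
Balance split over remaining assessed value 817,623: Unit 5B 761.55 → $750; Unit PH2 1,688.45 → $1,700.

Unit 5B: $750; Unit 2C: $1,000; Unit PH2: $1,700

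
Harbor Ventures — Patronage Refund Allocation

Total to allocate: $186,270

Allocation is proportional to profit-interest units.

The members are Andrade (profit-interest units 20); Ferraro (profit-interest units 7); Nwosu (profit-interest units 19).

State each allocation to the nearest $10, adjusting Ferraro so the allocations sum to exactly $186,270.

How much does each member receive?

Andrade: $80,990 | Ferraro: $28,340 | Nwosu: $76,940

Profit-interest units total: 46.
Pro-rata amounts: Andrade 20/46 × $186,270 = 80,986.96; Ferraro 7/46 × $186,270 = 28,345.43; Nwosu 19/46 × $186,270 = 76,937.61.
At nearest $10: Andrade $80,990; Ferraro $28,350; Nwosu $76,940. Sum = $186,280.
Difference $186,270 − $186,280 = −$10 applied to Ferraro: Ferraro becomes $28,340.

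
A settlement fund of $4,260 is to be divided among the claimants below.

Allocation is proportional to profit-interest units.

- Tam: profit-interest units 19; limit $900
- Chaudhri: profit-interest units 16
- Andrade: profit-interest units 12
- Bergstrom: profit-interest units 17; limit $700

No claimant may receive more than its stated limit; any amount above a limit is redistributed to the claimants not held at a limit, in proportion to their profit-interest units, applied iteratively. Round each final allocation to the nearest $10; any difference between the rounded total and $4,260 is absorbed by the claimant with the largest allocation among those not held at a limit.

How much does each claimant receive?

Tam: $900 · Chaudhri: $1,520 · Andrade: $1,140 · Bergstrom: $700

Total profit-interest units = 64.
Pro-rata shares before constraints: Tam 1,264.69; Chaudhri 1,065.00; Andrade 798.75; Bergstrom 1,131.56.
Capped: Tam ($900), Bergstrom ($700); balance $2,660 reallocated over remaining profit-interest units 28.
Shares after redistribution: Chaudhri 1,520.00 → $1,520; Andrade 1,140.00 → $1,140.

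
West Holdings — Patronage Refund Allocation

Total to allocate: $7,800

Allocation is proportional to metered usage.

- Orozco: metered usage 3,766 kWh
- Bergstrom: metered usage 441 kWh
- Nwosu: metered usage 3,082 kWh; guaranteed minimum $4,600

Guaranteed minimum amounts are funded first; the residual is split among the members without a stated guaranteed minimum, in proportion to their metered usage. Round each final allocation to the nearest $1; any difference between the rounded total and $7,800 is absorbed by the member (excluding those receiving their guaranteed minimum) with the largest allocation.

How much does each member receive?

Orozco: $2,865; Bergstrom: $335; Nwosu: $4,600

Minimums first: Nwosu $4,600. Remaining pool $3,200.
Remaining pool split over remaining metered usage 4,207: Orozco 2,864.56 → $2,865; Bergstrom 335.44 → $335.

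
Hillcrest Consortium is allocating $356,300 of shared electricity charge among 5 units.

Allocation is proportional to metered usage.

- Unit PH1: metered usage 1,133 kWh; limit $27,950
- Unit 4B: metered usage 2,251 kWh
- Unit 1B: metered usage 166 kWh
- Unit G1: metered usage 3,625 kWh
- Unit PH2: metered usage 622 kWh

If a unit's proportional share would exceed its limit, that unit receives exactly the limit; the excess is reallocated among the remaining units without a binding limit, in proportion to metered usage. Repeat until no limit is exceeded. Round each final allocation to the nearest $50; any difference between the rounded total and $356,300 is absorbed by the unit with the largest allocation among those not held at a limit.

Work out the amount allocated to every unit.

Unit PH1: $27,950; Unit 4B: $110,900; Unit 1B: $8,200; Unit G1: $178,600; Unit PH2: $30,650

Metered usage total: 7,797.
Proportional shares (ignoring caps): Unit PH1 51,774.77; Unit 4B 102,864.09; Unit 1B 7,585.71; Unit G1 165,651.85; Unit PH2 28,423.57.
Held at cap: Unit PH1 ($27,950); residual $328,350 reallocated over remaining metered usage 6,664.
Redistributed shares: Unit 4B 110,911.74 → $110,900; Unit 1B 8,179.19 → $8,200; Unit G1 178,611.76 → $178,600; Unit PH2 30,647.31 → $30,650.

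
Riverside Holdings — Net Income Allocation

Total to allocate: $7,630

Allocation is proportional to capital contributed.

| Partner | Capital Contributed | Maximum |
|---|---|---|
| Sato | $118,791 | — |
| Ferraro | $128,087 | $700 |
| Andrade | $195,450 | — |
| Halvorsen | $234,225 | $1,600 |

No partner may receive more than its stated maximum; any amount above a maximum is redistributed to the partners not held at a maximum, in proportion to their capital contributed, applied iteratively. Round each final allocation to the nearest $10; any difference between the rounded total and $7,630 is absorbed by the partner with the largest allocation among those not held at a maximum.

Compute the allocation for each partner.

Sum of capital contributed: 676,553.
Unconstrained shares: Sato 1,339.70; Ferraro 1,444.53; Andrade 2,204.24; Halvorsen 2,641.53.
Capped: Ferraro ($700), Halvorsen ($1,600); balance $5,330 reallocated over remaining capital contributed 314,241.
Remaining shares: Sato 2,014.87 → $2,010; Andrade 3,315.13 → $3,320.

Sato: $2,010 · Ferraro: $700 · Andrade: $3,320 · Halvorsen: $1,600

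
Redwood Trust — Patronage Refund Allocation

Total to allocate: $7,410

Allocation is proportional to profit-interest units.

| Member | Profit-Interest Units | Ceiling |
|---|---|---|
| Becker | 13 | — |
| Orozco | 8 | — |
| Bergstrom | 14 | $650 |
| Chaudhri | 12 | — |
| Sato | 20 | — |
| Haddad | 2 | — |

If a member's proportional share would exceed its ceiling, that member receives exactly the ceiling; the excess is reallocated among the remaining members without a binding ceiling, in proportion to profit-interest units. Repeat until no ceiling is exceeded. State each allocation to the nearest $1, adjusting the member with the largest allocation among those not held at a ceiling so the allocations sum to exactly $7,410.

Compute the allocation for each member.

Sum of profit-interest units: 69.
Pro-rata shares before constraints: Becker 1,396.09; Orozco 859.13; Bergstrom 1,503.48; Chaudhri 1,288.70; Sato 2,147.83; Haddad 214.78.
Cap binds for Bergstrom ($650); balance $6,760 reallocated over remaining profit-interest units 55.
Remaining shares: Becker 1,597.82 → $1,598; Orozco 983.27 → $983; Chaudhri 1,474.91 → $1,475; Sato 2,458.18 → $2,458; Haddad 245.82 → $246.

Becker: $1,598 · Orozco: $983 · Bergstrom: $650 · Chaudhri: $1,475 · Sato: $2,458 · Haddad: $246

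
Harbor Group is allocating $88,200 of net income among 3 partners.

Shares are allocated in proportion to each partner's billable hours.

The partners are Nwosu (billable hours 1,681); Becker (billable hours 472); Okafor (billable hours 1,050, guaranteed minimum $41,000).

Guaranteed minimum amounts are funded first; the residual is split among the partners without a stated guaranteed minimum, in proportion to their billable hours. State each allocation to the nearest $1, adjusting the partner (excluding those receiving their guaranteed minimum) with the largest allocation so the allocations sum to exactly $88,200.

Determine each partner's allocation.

Nwosu: $36,852 · Becker: $10,348 · Okafor: $41,000

Minimums first: Okafor $41,000. Balance $47,200.
Balance split over remaining billable hours 2,153: Nwosu 36,852.39 → $36,852; Becker 10,347.61 → $10,348.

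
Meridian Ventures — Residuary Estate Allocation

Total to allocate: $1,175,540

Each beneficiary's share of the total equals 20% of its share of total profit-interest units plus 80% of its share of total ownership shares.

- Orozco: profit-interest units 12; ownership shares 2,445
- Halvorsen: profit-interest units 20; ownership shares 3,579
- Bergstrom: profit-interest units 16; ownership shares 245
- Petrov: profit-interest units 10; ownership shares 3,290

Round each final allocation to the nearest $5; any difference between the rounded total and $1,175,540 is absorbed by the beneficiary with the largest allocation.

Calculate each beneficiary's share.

Orozco: $289,185 | Halvorsen: $433,185 | Bergstrom: $88,960 | Petrov: $364,210

Profit-interest units total 58; ownership shares total 9,559.
Composite weights (20% profit-interest units + 80% ownership shares): Orozco 0.2460; Halvorsen 0.3685; Bergstrom 0.0757; Petrov 0.3098.
Pro-rata amounts: Orozco 289,186.63; Halvorsen 433,180.33; Bergstrom 88,960.93; Petrov 364,212.11.
At nearest $5: Orozco $289,185; Halvorsen $433,180; Bergstrom $88,960; Petrov $364,210. Sum = $1,175,535.
Difference $1,175,540 − $1,175,535 = +$5 applied to largest allocation (Halvorsen): Halvorsen becomes $433,185.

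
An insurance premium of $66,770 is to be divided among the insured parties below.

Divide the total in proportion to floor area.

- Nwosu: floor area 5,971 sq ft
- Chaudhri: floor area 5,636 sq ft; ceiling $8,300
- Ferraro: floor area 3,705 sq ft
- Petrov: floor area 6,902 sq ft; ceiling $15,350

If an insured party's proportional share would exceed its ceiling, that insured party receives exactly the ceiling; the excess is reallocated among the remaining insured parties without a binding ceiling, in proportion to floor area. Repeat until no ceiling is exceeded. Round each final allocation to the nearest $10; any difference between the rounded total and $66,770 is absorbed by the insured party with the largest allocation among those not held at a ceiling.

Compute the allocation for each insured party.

Nwosu: $26,610 · Chaudhri: $8,300 · Ferraro: $16,510 · Petrov: $15,350

Sum of floor area: 22,214.
Proportional shares (ignoring caps): Nwosu 17,947.41; Chaudhri 16,940.48; Ferraro 11,136.35; Petrov 20,745.77.
Held at cap: Chaudhri ($8,300), Petrov ($15,350); residual $43,120 reallocated over remaining floor area 9,676.
Remaining shares: Nwosu 26,609.09 → $26,610; Ferraro 16,510.91 → $16,510.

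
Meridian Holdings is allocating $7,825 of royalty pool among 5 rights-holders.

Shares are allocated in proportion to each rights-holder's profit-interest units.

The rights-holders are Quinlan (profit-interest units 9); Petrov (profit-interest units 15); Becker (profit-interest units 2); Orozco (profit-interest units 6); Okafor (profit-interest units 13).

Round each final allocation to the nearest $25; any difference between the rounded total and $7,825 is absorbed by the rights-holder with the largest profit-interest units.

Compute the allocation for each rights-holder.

Combined profit-interest units = 9 + 15 + 2 + 6 + 13 = 45.
Raw shares: Quinlan 1,565.00; Petrov 2,608.33; Becker 347.78; Orozco 1,043.33; Okafor 2,260.56.
After rounding ($25): Quinlan $1,575; Petrov $2,600; Becker $350; Orozco $1,050; Okafor $2,250. Sum = $7,825.
Sum already equals the total — no adjustment.

Quinlan: $1,575 | Petrov: $2,600 | Becker: $350 | Orozco: $1,050 | Okafor: $2,250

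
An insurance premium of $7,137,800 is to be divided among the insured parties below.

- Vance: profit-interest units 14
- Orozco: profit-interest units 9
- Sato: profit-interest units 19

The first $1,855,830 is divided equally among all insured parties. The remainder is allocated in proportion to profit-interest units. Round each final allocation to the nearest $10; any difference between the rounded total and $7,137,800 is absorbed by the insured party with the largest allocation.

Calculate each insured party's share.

First tranche $1,855,830 split equally: $618,610 each.
Remainder $5,281,970 by profit-interest units (total 42): Vance 1,760,656.67 → $1,760,660; Orozco 1,131,850.71 → $1,131,850; Sato 2,389,462.62 → $2,389,460.
Totals: Vance $618,610 + $1,760,660 = $2,379,270; Orozco $618,610 + $1,131,850 = $1,750,460; Sato $618,610 + $2,389,460 = $3,008,070.

Vance: $2,379,270 | Orozco: $1,750,460 | Sato: $3,008,070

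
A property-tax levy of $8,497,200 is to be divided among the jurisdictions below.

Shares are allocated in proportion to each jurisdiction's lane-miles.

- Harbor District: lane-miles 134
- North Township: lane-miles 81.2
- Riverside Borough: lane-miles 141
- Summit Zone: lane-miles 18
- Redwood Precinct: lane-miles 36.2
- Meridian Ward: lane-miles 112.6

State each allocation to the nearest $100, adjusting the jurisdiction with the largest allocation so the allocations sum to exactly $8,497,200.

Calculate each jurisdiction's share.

Harbor District: $2,177,100; North Township: $1,319,300; Riverside Borough: $2,290,900; Summit Zone: $292,400; Redwood Precinct: $588,100; Meridian Ward: $1,829,400

Sum of lane-miles: 523.
Raw shares: Harbor District 134/523 × $8,497,200 = 2,177,102.87; North Township 81.2/523 × $8,497,200 = 1,319,259.35; Riverside Borough 141/523 × $8,497,200 = 2,290,832.12; Summit Zone 18/523 × $8,497,200 = 292,446.65; Redwood Precinct 36.2/523 × $8,497,200 = 588,142.72; Meridian Ward 112.6/523 × $8,497,200 = 1,829,416.29.
At nearest $100: Harbor District $2,177,100; North Township $1,319,300; Riverside Borough $2,290,800; Summit Zone $292,400; Redwood Precinct $588,100; Meridian Ward $1,829,400. Sum = $8,497,100.
Difference $8,497,200 − $8,497,100 = +$100 applied to largest allocation (Riverside Borough): Riverside Borough becomes $2,290,900.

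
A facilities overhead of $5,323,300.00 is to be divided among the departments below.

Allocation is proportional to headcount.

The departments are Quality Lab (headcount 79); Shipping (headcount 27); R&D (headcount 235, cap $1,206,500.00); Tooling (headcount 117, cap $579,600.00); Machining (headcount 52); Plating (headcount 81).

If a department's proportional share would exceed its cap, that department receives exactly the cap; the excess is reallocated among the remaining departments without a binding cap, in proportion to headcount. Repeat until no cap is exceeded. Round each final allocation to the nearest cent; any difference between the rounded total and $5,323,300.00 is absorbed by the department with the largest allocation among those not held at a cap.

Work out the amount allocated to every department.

Headcount total: 591.
Unconstrained shares: Quality Lab 711,574.7885; Shipping 243,196.4467; R&D 2,116,709.8139; Tooling 1,053,851.2690; Machining 468,378.3418; Plating 729,589.3401.
Held at cap: R&D ($1,206,500.00), Tooling ($579,600.00); remaining pool $3,537,200.00 reallocated over remaining headcount 239.
Remaining shares: Quality Lab 1,169,200.0000 → $1,169,200.00; Shipping 399,600.0000 → $399,600.00; Machining 769,600.0000 → $769,600.00; Plating 1,198,800.0000 → $1,198,800.00.

Quality Lab: $1,169,200.00; Shipping: $399,600.00; R&D: $1,206,500.00; Tooling: $579,600.00; Machining: $769,600.00; Plating: $1,198,800.00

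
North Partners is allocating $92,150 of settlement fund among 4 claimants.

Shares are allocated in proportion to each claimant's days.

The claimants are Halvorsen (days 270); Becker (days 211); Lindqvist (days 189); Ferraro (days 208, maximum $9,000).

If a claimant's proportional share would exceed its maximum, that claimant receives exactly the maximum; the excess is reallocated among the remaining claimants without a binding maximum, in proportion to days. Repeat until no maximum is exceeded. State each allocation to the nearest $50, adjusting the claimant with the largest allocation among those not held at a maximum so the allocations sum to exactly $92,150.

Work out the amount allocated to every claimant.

Days total: 878.
Proportional shares (ignoring caps): Halvorsen 28,337.70; Becker 22,145.39; Lindqvist 19,836.39; Ferraro 21,830.52.
Capped: Ferraro ($9,000); balance $83,150 reallocated over remaining days 670.
Shares after redistribution: Halvorsen 33,508.21 → $33,500; Becker 26,186.04 → $26,200; Lindqvist 23,455.75 → $23,450.

Halvorsen: $33,500 · Becker: $26,200 · Lindqvist: $23,450 · Ferraro: $9,000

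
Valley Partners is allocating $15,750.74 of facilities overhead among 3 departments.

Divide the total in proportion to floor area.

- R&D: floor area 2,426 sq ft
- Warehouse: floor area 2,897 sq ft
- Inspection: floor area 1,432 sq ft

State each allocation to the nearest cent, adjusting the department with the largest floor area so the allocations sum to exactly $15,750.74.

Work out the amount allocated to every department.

Total floor area = 2,426 + 2,897 + 1,432 = 6,755.
Pro-rata amounts: R&D 5,656.7424; Warehouse 6,754.9806; Inspection 3,339.0170.
After rounding (cent): R&D $5,656.74; Warehouse $6,754.98; Inspection $3,339.02. Sum = $15,750.74.
Sum already equals the total — no adjustment.

R&D: $5,656.74 · Warehouse: $6,754.98 · Inspection: $3,339.02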